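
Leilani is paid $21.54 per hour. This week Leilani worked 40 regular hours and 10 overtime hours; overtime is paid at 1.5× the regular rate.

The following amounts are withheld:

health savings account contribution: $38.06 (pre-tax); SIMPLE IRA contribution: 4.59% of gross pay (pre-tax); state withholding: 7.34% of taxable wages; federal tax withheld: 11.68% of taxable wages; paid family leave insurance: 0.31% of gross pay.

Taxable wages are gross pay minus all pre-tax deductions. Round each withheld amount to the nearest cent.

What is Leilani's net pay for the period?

$880.84

Regular pay: 40 × $21.54 = $861.60
Overtime pay: 10 × $21.54 × 1.5 = $323.10
Gross pay = $861.60 + $323.10 = $1184.70
Health savings account contribution: $38.06
SIMPLE IRA contribution: $1184.70 × 0.0459 = $54.38
Pre-tax total = $38.06 + $54.38 = $92.44
Taxable wages = $1184.70 − $92.44 = $1092.26
Federal tax withheld: $1092.26 × 0.1168 = $127.58
State withholding: $1092.26 × 0.0734 = $80.17
Paid family leave insurance: $1184.70 × 0.0031 = $3.67
Total deductions = $38.06 + $54.38 + $127.58 + $80.17 + $3.67 = $303.86
Net pay = $1184.70 − $303.86 = $880.84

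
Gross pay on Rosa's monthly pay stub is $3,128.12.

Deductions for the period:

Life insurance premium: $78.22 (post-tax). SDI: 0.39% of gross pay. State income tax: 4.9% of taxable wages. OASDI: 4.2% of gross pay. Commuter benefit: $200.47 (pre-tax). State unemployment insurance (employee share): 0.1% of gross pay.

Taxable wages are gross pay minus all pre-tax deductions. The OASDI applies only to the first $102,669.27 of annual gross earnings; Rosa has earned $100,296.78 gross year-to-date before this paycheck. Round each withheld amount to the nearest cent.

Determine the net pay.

$2,591.01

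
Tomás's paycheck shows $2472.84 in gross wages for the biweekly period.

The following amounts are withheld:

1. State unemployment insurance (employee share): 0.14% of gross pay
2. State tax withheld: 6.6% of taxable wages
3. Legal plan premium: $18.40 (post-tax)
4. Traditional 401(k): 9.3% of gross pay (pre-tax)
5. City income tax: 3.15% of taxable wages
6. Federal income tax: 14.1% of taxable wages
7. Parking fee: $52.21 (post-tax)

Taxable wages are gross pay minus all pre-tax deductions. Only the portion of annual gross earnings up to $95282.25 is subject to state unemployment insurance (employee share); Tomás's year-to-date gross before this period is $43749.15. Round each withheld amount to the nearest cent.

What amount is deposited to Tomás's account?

$1633.88

Traditional 401(k): $2472.84 × 0.093 = $229.97
Taxable wages = $2472.84 − $229.97 = $2242.87
State tax withheld: $2242.87 × 0.066 = $148.03
City income tax: $2242.87 × 0.0315 = $70.65
Federal income tax: $2242.87 × 0.141 = $316.24
State unemployment insurance (employee share): cap not yet reached, full $2472.84 is subject → $2472.84 × 0.0014 = $3.46
Parking fee: $52.21
Legal plan premium: $18.40
Total deductions = $229.97 + $148.03 + $70.65 + $316.24 + $3.46 + $52.21 + $18.40 = $838.96
Net pay = $2472.84 − $838.96 = $1633.88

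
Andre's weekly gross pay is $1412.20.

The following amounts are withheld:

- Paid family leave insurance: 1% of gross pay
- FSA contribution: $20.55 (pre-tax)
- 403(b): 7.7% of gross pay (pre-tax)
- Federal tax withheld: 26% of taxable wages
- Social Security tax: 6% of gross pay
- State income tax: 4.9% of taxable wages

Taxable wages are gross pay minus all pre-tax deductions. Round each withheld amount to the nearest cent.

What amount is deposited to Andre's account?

403(b): $1412.20 × 0.077 = $108.74
FSA contribution: $20.55
Pre-tax total = $108.74 + $20.55 = $129.29
Taxable wages = $1412.20 − $129.29 = $1282.91
Federal tax withheld: $1282.91 × 0.26 = $333.56
State income tax: $1282.91 × 0.049 = $62.86
Social Security tax: $1412.20 × 0.06 = $84.73
Paid family leave insurance: $1412.20 × 0.01 = $14.12
Total deductions = $108.74 + $20.55 + $333.56 + $62.86 + $84.73 + $14.12 = $624.56
Net pay = $1412.20 − $624.56 = $787.64

$787.64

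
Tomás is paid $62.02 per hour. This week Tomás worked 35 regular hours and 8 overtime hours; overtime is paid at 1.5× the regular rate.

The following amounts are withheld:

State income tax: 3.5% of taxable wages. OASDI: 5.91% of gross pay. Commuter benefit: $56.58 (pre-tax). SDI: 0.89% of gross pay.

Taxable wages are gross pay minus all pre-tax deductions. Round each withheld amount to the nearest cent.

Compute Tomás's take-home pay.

$2,560.11

Regular pay: 35 × $62.02 = $2,170.70
Overtime pay: 8 × $62.02 × 1.5 = $744.24
Gross pay = $2,170.70 + $744.24 = $2,914.94
Commuter benefit: $56.58
Taxable wages = $2,914.94 − $56.58 = $2,858.36
State income tax: $2,858.36 × 0.035 = $100.04
SDI: $2,914.94 × 0.0089 = $25.94
OASDI: $2,914.94 × 0.0591 = $172.27
Total deductions = $56.58 + $100.04 + $25.94 + $172.27 = $354.83
Net pay = $2,914.94 − $354.83 = $2,560.11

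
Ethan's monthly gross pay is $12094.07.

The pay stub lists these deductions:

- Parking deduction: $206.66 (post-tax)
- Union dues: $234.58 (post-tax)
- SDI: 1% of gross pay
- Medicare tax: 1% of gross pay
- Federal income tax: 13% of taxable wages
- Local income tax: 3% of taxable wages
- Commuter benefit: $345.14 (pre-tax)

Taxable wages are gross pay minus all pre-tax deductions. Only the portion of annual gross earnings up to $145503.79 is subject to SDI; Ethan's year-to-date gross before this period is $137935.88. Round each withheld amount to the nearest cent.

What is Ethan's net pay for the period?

$9231.24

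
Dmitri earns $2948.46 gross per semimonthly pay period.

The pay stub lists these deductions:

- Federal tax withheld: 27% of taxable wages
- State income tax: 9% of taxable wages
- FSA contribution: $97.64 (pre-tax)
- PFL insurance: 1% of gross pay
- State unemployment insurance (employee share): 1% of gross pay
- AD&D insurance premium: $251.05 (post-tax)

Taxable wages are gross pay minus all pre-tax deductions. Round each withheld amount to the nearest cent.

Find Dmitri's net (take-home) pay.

FSA contribution: $97.64
Taxable wages = $2948.46 − $97.64 = $2850.82
State income tax: $2850.82 × 0.09 = $256.57
Federal tax withheld: $2850.82 × 0.27 = $769.72
PFL insurance: $2948.46 × 0.01 = $29.48
State unemployment insurance (employee share): $2948.46 × 0.01 = $29.48
AD&D insurance premium: $251.05
Total deductions = $97.64 + $256.57 + $769.72 + $29.48 + $29.48 + $251.05 = $1433.94
Net pay = $2948.46 − $1433.94 = $1514.52

$1514.52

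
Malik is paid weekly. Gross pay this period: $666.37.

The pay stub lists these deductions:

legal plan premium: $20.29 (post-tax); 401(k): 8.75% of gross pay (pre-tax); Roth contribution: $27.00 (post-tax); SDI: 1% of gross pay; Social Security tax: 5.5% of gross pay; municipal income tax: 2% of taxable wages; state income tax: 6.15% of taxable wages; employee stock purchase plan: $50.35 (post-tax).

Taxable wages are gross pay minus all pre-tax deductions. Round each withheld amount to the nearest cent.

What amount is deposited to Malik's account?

$417.55

401(k): $666.37 × 0.0875 = $58.31
Taxable wages = $666.37 − $58.31 = $608.06
State income tax: $608.06 × 0.0615 = $37.40
Municipal income tax: $608.06 × 0.02 = $12.16
SDI: $666.37 × 0.01 = $6.66
Social Security tax: $666.37 × 0.055 = $36.65
Legal plan premium: $20.29
Roth contribution: $27.00
Employee stock purchase plan: $50.35
Total deductions = $58.31 + $37.40 + $12.16 + $6.66 + $36.65 + $20.29 + $27.00 + $50.35 = $248.82
Net pay = $666.37 − $248.82 = $417.55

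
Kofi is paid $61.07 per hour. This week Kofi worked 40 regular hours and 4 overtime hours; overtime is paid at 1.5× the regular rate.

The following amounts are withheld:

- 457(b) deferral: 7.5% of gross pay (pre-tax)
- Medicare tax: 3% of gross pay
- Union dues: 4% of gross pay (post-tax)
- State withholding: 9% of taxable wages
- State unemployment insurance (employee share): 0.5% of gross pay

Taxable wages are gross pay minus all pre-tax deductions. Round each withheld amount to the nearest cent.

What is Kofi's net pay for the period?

Regular pay: 40 × $61.07 = $2442.80
Overtime pay: 4 × $61.07 × 1.5 = $366.42
Gross pay = $2442.80 + $366.42 = $2809.22
457(b) deferral: $2809.22 × 0.075 = $210.69
Taxable wages = $2809.22 − $210.69 = $2598.53
State withholding: $2598.53 × 0.09 = $233.87
State unemployment insurance (employee share): $2809.22 × 0.005 = $14.05
Medicare tax: $2809.22 × 0.03 = $84.28
Union dues: $2809.22 × 0.04 = $112.37
Total deductions = $210.69 + $233.87 + $14.05 + $84.28 + $112.37 = $655.26
Net pay = $2809.22 − $655.26 = $2153.96

$2153.96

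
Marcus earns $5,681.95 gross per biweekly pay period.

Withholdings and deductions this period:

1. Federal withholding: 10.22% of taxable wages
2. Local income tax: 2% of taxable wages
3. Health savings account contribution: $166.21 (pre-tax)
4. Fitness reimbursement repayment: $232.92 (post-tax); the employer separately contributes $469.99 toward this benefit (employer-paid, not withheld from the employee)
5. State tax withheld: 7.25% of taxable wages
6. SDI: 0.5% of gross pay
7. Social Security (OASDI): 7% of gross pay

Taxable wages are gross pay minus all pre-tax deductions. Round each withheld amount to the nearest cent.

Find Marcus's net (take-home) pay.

Health savings account contribution: $166.21
Taxable wages = $5,681.95 − $166.21 = $5,515.74
Federal withholding: $5,515.74 × 0.1022 = $563.71
State tax withheld: $5,515.74 × 0.0725 = $399.89
Local income tax: $5,515.74 × 0.02 = $110.31
Social Security (OASDI): $5,681.95 × 0.07 = $397.74
SDI: $5,681.95 × 0.005 = $28.41
Fitness reimbursement repayment: $232.92
(Employer's $469.99 toward fitness reimbursement repayment is not withheld from the employee.)
Total deductions = $166.21 + $563.71 + $399.89 + $110.31 + $397.74 + $28.41 + $232.92 = $1,899.19
Net pay = $5,681.95 − $1,899.19 = $3,782.76

$3,782.76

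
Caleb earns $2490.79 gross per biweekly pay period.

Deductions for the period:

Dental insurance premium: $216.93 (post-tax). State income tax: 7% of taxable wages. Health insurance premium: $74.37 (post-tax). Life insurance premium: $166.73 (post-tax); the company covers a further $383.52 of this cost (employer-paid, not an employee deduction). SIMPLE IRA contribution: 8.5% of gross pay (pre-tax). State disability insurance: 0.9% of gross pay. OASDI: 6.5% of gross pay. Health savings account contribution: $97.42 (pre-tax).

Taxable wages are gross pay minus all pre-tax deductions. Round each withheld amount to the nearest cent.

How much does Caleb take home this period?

SIMPLE IRA contribution: $2490.79 × 0.085 = $211.72
Health savings account contribution: $97.42
Pre-tax total = $211.72 + $97.42 = $309.14
Taxable wages = $2490.79 − $309.14 = $2181.65
State income tax: $2181.65 × 0.07 = $152.72
OASDI: $2490.79 × 0.065 = $161.90
State disability insurance: $2490.79 × 0.009 = $22.42
Health insurance premium: $74.37
Dental insurance premium: $216.93
Life insurance premium: $166.73
(Employer's $383.52 toward life insurance premium is not withheld from the employee.)
Total deductions = $211.72 + $97.42 + $152.72 + $161.90 + $22.42 + $74.37 + $216.93 + $166.73 = $1104.21
Net pay = $2490.79 − $1104.21 = $1386.58

$1386.58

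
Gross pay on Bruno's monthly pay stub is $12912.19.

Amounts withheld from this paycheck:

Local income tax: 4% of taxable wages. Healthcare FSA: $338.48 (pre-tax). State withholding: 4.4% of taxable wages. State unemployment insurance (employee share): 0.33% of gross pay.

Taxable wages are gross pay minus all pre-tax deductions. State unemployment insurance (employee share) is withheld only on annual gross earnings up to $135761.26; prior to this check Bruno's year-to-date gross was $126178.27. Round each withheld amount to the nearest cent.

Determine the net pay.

$11485.90

Healthcare FSA: $338.48
Taxable wages = $12912.19 − $338.48 = $12573.71
State withholding: $12573.71 × 0.044 = $553.24
Local income tax: $12573.71 × 0.04 = $502.95
State unemployment insurance (employee share): only $135761.26 − $126178.27 = $9582.99 of this check is subject → $9582.99 × 0.0033 = $31.62
Total deductions = $338.48 + $553.24 + $502.95 + $31.62 = $1426.29
Net pay = $12912.19 − $1426.29 = $11485.90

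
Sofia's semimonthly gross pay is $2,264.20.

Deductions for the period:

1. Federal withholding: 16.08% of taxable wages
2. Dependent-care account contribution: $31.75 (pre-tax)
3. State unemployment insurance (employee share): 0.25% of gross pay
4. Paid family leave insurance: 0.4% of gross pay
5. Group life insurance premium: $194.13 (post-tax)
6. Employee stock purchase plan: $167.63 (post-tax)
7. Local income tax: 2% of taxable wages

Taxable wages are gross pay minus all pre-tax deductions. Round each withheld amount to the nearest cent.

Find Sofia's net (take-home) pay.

$1,452.34

Dependent-care account contribution: $31.75
Taxable wages = $2,264.20 − $31.75 = $2,232.45
Federal withholding: $2,232.45 × 0.1608 = $358.98
Local income tax: $2,232.45 × 0.02 = $44.65
Paid family leave insurance: $2,264.20 × 0.004 = $9.06
State unemployment insurance (employee share): $2,264.20 × 0.0025 = $5.66
Group life insurance premium: $194.13
Employee stock purchase plan: $167.63
Total deductions = $31.75 + $358.98 + $44.65 + $9.06 + $5.66 + $194.13 + $167.63 = $811.86
Net pay = $2,264.20 − $811.86 = $1,452.34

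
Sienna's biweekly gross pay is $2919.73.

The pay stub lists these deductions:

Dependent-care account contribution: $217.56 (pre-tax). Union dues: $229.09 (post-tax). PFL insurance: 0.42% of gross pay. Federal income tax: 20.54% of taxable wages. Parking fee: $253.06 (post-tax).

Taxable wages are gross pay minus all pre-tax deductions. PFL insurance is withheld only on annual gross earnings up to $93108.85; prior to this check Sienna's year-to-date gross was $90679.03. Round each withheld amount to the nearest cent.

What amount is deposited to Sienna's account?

Dependent-care account contribution: $217.56
Taxable wages = $2919.73 − $217.56 = $2702.17
Federal income tax: $2702.17 × 0.2054 = $555.03
PFL insurance: only $93108.85 − $90679.03 = $2429.82 of this check is subject → $2429.82 × 0.0042 = $10.21
Union dues: $229.09
Parking fee: $253.06
Total deductions = $217.56 + $555.03 + $10.21 + $229.09 + $253.06 = $1264.95
Net pay = $2919.73 − $1264.95 = $1654.78

$1654.78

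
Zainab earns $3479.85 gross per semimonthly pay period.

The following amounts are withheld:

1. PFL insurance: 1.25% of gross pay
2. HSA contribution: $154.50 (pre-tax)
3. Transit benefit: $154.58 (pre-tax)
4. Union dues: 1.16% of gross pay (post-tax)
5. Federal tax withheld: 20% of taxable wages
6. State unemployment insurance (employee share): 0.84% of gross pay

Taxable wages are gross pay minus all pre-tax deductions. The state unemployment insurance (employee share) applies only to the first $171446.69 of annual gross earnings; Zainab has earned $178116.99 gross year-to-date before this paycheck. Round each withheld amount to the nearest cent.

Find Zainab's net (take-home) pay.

Transit benefit: $154.58
HSA contribution: $154.50
Pre-tax total = $154.58 + $154.50 = $309.08
Taxable wages = $3479.85 − $309.08 = $3170.77
Federal tax withheld: $3170.77 × 0.2 = $634.15
PFL insurance: $3479.85 × 0.0125 = $43.50
State unemployment insurance (employee share): annual cap $171446.69 already reached (YTD $178116.99), so $0.00
Union dues: $3479.85 × 0.0116 = $40.37
Total deductions = $154.58 + $154.50 + $634.15 + $43.50 + $0.00 + $40.37 = $1027.10
Net pay = $3479.85 − $1027.10 = $2452.75

$2452.75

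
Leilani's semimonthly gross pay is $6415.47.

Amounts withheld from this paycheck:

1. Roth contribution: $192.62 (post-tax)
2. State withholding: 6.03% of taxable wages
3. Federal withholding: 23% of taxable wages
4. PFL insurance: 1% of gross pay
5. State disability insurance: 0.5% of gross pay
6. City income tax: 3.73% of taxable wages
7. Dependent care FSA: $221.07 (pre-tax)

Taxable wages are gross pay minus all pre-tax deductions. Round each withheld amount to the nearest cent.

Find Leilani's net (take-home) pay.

$3876.27

Dependent care FSA: $221.07
Taxable wages = $6415.47 − $221.07 = $6194.40
State withholding: $6194.40 × 0.0603 = $373.52
City income tax: $6194.40 × 0.0373 = $231.05
Federal withholding: $6194.40 × 0.23 = $1424.71
PFL insurance: $6415.47 × 0.01 = $64.15
State disability insurance: $6415.47 × 0.005 = $32.08
Roth contribution: $192.62
Total deductions = $221.07 + $373.52 + $231.05 + $1424.71 + $64.15 + $32.08 + $192.62 = $2539.20
Net pay = $6415.47 − $2539.20 = $3876.27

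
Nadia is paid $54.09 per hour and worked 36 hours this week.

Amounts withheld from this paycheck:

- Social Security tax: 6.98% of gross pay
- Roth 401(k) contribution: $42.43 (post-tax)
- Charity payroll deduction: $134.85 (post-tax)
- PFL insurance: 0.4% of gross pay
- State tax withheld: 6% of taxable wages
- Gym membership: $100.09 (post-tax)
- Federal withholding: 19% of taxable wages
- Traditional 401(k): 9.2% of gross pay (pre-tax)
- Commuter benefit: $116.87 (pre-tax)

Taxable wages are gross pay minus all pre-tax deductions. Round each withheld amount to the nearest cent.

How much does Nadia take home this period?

Gross pay: 36 × $54.09 = $1,947.24
Commuter benefit: $116.87
Traditional 401(k): $1,947.24 × 0.092 = $179.15
Pre-tax total = $116.87 + $179.15 = $296.02
Taxable wages = $1,947.24 − $296.02 = $1,651.22
State tax withheld: $1,651.22 × 0.06 = $99.07
Federal withholding: $1,651.22 × 0.19 = $313.73
Social Security tax: $1,947.24 × 0.0698 = $135.92
PFL insurance: $1,947.24 × 0.004 = $7.79
Roth 401(k) contribution: $42.43
Gym membership: $100.09
Charity payroll deduction: $134.85
Total deductions = $116.87 + $179.15 + $99.07 + $313.73 + $135.92 + $7.79 + $42.43 + $100.09 + $134.85 = $1,129.90
Net pay = $1,947.24 − $1,129.90 = $817.34

$817.34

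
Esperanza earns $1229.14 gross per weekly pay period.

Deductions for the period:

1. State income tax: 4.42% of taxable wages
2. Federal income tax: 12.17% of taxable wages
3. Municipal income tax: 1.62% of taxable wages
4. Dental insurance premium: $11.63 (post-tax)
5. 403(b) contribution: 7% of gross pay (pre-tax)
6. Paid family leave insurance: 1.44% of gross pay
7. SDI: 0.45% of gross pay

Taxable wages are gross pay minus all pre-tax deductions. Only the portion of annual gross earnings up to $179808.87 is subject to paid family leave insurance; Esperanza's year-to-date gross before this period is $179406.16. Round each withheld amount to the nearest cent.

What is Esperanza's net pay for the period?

403(b) contribution: $1229.14 × 0.07 = $86.04
Taxable wages = $1229.14 − $86.04 = $1143.10
State income tax: $1143.10 × 0.0442 = $50.53
Municipal income tax: $1143.10 × 0.0162 = $18.52
Federal income tax: $1143.10 × 0.1217 = $139.12
Paid family leave insurance: only $179808.87 − $179406.16 = $402.71 of this check is subject → $402.71 × 0.0144 = $5.80
SDI: $1229.14 × 0.0045 = $5.53
Dental insurance premium: $11.63
Total deductions = $86.04 + $50.53 + $18.52 + $139.12 + $5.80 + $5.53 + $11.63 = $317.17
Net pay = $1229.14 − $317.17 = $911.97

$911.97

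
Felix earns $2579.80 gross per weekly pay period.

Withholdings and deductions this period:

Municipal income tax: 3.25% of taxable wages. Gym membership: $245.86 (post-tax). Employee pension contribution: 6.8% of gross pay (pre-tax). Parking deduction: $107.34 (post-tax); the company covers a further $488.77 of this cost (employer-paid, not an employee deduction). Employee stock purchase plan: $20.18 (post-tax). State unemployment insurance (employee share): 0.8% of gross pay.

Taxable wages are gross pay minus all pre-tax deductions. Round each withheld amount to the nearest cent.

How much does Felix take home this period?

$1932.21

Employee pension contribution: $2579.80 × 0.068 = $175.43
Taxable wages = $2579.80 − $175.43 = $2404.37
Municipal income tax: $2404.37 × 0.0325 = $78.14
State unemployment insurance (employee share): $2579.80 × 0.008 = $20.64
Gym membership: $245.86
Parking deduction: $107.34
Employee stock purchase plan: $20.18
(Employer's $488.77 toward parking deduction is not withheld from the employee.)
Total deductions = $175.43 + $78.14 + $20.64 + $245.86 + $107.34 + $20.18 = $647.59
Net pay = $2579.80 − $647.59 = $1932.21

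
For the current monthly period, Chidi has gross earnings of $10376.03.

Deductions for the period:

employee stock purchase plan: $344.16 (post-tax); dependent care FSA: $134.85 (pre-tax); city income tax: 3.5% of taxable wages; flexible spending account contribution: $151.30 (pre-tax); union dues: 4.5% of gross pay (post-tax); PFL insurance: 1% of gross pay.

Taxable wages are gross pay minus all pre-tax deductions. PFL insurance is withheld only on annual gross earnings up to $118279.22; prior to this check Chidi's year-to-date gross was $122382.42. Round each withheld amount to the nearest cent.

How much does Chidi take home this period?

Dependent care FSA: $134.85
Flexible spending account contribution: $151.30
Pre-tax total = $134.85 + $151.30 = $286.15
Taxable wages = $10376.03 − $286.15 = $10089.88
City income tax: $10089.88 × 0.035 = $353.15
PFL insurance: annual cap $118279.22 already reached (YTD $122382.42), so $0.00
Employee stock purchase plan: $344.16
Union dues: $10376.03 × 0.045 = $466.92
Total deductions = $134.85 + $151.30 + $353.15 + $0.00 + $344.16 + $466.92 = $1450.38
Net pay = $10376.03 − $1450.38 = $8925.65

$8925.65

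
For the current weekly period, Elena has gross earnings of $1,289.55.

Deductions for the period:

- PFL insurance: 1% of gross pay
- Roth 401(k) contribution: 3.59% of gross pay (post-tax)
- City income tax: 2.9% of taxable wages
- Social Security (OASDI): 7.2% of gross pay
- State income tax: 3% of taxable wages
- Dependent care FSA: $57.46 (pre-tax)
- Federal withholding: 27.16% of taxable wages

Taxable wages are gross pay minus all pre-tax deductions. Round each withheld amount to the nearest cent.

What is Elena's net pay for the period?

Dependent care FSA: $57.46
Taxable wages = $1,289.55 − $57.46 = $1,232.09
City income tax: $1,232.09 × 0.029 = $35.73
Federal withholding: $1,232.09 × 0.2716 = $334.64
State income tax: $1,232.09 × 0.03 = $36.96
Social Security (OASDI): $1,289.55 × 0.072 = $92.85
PFL insurance: $1,289.55 × 0.01 = $12.90
Roth 401(k) contribution: $1,289.55 × 0.0359 = $46.29
Total deductions = $57.46 + $35.73 + $334.64 + $36.96 + $92.85 + $12.90 + $46.29 = $616.83
Net pay = $1,289.55 − $616.83 = $672.72

$672.72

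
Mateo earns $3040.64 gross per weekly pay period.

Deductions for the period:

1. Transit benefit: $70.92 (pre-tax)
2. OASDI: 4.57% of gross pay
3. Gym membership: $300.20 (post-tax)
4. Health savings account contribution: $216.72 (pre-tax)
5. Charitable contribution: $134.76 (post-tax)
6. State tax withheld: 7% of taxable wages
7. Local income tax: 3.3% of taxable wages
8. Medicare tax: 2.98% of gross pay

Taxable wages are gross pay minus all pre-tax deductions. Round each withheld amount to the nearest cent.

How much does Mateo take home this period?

$1804.91

Transit benefit: $70.92
Health savings account contribution: $216.72
Pre-tax total = $70.92 + $216.72 = $287.64
Taxable wages = $3040.64 − $287.64 = $2753.00
State tax withheld: $2753.00 × 0.07 = $192.71
Local income tax: $2753.00 × 0.033 = $90.85
OASDI: $3040.64 × 0.0457 = $138.96
Medicare tax: $3040.64 × 0.0298 = $90.61
Charitable contribution: $134.76
Gym membership: $300.20
Total deductions = $70.92 + $216.72 + $192.71 + $90.85 + $138.96 + $90.61 + $134.76 + $300.20 = $1235.73
Net pay = $3040.64 − $1235.73 = $1804.91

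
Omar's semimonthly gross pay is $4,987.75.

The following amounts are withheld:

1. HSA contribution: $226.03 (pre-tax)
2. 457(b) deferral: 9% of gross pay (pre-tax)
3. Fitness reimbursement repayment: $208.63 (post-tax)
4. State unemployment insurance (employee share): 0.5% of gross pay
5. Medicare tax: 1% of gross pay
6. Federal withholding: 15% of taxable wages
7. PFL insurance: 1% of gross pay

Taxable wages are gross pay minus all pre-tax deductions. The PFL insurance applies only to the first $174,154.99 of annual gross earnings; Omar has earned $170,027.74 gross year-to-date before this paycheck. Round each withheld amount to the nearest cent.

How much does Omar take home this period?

457(b) deferral: $4,987.75 × 0.09 = $448.90
HSA contribution: $226.03
Pre-tax total = $448.90 + $226.03 = $674.93
Taxable wages = $4,987.75 − $674.93 = $4,312.82
Federal withholding: $4,312.82 × 0.15 = $646.92
State unemployment insurance (employee share): $4,987.75 × 0.005 = $24.94
PFL insurance: only $174,154.99 − $170,027.74 = $4,127.25 of this check is subject → $4,127.25 × 0.01 = $41.27
Medicare tax: $4,987.75 × 0.01 = $49.88
Fitness reimbursement repayment: $208.63
Total deductions = $448.90 + $226.03 + $646.92 + $24.94 + $41.27 + $49.88 + $208.63 = $1,646.57
Net pay = $4,987.75 − $1,646.57 = $3,341.18

$3,341.18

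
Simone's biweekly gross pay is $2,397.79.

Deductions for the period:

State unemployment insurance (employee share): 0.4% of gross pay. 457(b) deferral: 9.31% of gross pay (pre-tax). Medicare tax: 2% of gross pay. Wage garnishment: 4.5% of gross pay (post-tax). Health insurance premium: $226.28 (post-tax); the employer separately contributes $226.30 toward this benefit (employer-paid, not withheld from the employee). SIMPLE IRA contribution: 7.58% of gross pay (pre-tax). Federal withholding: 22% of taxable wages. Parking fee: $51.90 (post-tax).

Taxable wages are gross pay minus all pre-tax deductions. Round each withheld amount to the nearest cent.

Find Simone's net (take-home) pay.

$1,110.76

SIMPLE IRA contribution: $2,397.79 × 0.0758 = $181.75
457(b) deferral: $2,397.79 × 0.0931 = $223.23
Pre-tax total = $181.75 + $223.23 = $404.98
Taxable wages = $2,397.79 − $404.98 = $1,992.81
Federal withholding: $1,992.81 × 0.22 = $438.42
Medicare tax: $2,397.79 × 0.02 = $47.96
State unemployment insurance (employee share): $2,397.79 × 0.004 = $9.59
Wage garnishment: $2,397.79 × 0.045 = $107.90
Health insurance premium: $226.28
Parking fee: $51.90
(Employer's $226.30 toward health insurance premium is not withheld from the employee.)
Total deductions = $181.75 + $223.23 + $438.42 + $47.96 + $9.59 + $107.90 + $226.28 + $51.90 = $1,287.03
Net pay = $2,397.79 − $1,287.03 = $1,110.76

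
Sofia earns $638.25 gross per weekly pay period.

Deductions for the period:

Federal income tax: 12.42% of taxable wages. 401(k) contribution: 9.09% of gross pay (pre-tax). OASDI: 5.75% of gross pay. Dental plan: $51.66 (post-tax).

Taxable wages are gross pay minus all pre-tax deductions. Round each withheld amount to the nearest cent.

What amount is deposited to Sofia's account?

401(k) contribution: $638.25 × 0.0909 = $58.02
Taxable wages = $638.25 − $58.02 = $580.23
Federal income tax: $580.23 × 0.1242 = $72.06
OASDI: $638.25 × 0.0575 = $36.70
Dental plan: $51.66
Total deductions = $58.02 + $72.06 + $36.70 + $51.66 = $218.44
Net pay = $638.25 − $218.44 = $419.81

$419.81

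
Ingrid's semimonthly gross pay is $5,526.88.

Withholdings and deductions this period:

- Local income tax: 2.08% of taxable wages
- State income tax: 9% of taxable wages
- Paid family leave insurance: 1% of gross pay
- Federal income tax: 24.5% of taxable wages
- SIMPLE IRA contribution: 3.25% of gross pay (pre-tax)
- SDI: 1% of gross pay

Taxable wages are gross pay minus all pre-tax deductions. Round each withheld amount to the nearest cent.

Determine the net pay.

$3,334.17

SIMPLE IRA contribution: $5,526.88 × 0.0325 = $179.62
Taxable wages = $5,526.88 − $179.62 = $5,347.26
Local income tax: $5,347.26 × 0.0208 = $111.22
Federal income tax: $5,347.26 × 0.245 = $1,310.08
State income tax: $5,347.26 × 0.09 = $481.25
Paid family leave insurance: $5,526.88 × 0.01 = $55.27
SDI: $5,526.88 × 0.01 = $55.27
Total deductions = $179.62 + $111.22 + $1,310.08 + $481.25 + $55.27 + $55.27 = $2,192.71
Net pay = $5,526.88 − $2,192.71 = $3,334.17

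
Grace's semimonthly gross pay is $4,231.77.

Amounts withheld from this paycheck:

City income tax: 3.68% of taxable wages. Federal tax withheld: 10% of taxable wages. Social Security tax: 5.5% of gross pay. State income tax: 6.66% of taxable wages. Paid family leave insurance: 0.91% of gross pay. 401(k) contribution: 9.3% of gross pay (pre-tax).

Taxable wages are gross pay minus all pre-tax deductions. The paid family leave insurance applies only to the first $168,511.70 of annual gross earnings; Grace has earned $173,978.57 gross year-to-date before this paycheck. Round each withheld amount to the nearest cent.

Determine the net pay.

$2,824.77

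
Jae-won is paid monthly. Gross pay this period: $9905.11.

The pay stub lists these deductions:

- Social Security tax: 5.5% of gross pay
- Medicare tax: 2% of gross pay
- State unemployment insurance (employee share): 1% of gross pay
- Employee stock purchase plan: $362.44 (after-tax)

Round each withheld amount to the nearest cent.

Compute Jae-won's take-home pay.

$8700.74

Social Security tax: $9905.11 × 0.055 = $544.78
State unemployment insurance (employee share): $9905.11 × 0.01 = $99.05
Medicare tax: $9905.11 × 0.02 = $198.10
Employee stock purchase plan: $362.44
Total deductions = $544.78 + $99.05 + $198.10 + $362.44 = $1204.37
Net pay = $9905.11 − $1204.37 = $8700.74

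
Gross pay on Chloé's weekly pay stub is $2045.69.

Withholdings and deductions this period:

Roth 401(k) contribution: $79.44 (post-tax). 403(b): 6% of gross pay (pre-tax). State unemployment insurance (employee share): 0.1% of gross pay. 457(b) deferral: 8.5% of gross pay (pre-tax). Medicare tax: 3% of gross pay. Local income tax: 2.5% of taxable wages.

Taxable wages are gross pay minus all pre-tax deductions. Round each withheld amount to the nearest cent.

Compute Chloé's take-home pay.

$1562.48

403(b): $2045.69 × 0.06 = $122.74
457(b) deferral: $2045.69 × 0.085 = $173.88
Pre-tax total = $122.74 + $173.88 = $296.62
Taxable wages = $2045.69 − $296.62 = $1749.07
Local income tax: $1749.07 × 0.025 = $43.73
State unemployment insurance (employee share): $2045.69 × 0.001 = $2.05
Medicare tax: $2045.69 × 0.03 = $61.37
Roth 401(k) contribution: $79.44
Total deductions = $122.74 + $173.88 + $43.73 + $2.05 + $61.37 + $79.44 = $483.21
Net pay = $2045.69 − $483.21 = $1562.48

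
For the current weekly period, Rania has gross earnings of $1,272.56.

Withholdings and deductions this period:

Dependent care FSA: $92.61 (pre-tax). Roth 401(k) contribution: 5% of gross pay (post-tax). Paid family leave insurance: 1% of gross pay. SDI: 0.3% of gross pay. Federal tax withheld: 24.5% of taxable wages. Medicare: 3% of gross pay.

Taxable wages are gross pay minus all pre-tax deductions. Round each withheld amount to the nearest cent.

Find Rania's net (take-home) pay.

$772.50

Dependent care FSA: $92.61
Taxable wages = $1,272.56 − $92.61 = $1,179.95
Federal tax withheld: $1,179.95 × 0.245 = $289.09
SDI: $1,272.56 × 0.003 = $3.82
Paid family leave insurance: $1,272.56 × 0.01 = $12.73
Medicare: $1,272.56 × 0.03 = $38.18
Roth 401(k) contribution: $1,272.56 × 0.05 = $63.63
Total deductions = $92.61 + $289.09 + $3.82 + $12.73 + $38.18 + $63.63 = $500.06
Net pay = $1,272.56 − $500.06 = $772.50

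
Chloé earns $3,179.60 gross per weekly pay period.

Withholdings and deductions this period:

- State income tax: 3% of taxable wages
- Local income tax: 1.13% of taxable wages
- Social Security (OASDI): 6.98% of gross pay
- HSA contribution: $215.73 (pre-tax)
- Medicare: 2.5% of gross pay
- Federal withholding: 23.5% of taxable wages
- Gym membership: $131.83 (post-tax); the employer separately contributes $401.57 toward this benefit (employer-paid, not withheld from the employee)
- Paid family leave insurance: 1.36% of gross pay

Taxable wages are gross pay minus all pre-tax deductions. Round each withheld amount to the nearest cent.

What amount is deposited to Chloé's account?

HSA contribution: $215.73
Taxable wages = $3,179.60 − $215.73 = $2,963.87
Federal withholding: $2,963.87 × 0.235 = $696.51
State income tax: $2,963.87 × 0.03 = $88.92
Local income tax: $2,963.87 × 0.0113 = $33.49
Medicare: $3,179.60 × 0.025 = $79.49
Social Security (OASDI): $3,179.60 × 0.0698 = $221.94
Paid family leave insurance: $3,179.60 × 0.0136 = $43.24
Gym membership: $131.83
(Employer's $401.57 toward gym membership is not withheld from the employee.)
Total deductions = $215.73 + $696.51 + $88.92 + $33.49 + $79.49 + $221.94 + $43.24 + $131.83 = $1,511.15
Net pay = $3,179.60 − $1,511.15 = $1,668.45

$1,668.45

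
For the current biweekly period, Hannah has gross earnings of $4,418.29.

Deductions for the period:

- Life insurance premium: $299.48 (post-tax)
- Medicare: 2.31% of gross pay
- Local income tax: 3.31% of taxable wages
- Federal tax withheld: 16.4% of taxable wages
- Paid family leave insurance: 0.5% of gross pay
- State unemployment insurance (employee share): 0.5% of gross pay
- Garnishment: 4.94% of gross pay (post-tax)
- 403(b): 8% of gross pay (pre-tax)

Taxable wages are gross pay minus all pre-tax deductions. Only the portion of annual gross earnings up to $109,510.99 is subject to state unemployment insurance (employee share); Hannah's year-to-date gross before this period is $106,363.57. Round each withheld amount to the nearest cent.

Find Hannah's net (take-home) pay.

$2,606.02

403(b): $4,418.29 × 0.08 = $353.46
Taxable wages = $4,418.29 − $353.46 = $4,064.83
Federal tax withheld: $4,064.83 × 0.164 = $666.63
Local income tax: $4,064.83 × 0.0331 = $134.55
State unemployment insurance (employee share): only $109,510.99 − $106,363.57 = $3,147.42 of this check is subject → $3,147.42 × 0.005 = $15.74
Paid family leave insurance: $4,418.29 × 0.005 = $22.09
Medicare: $4,418.29 × 0.0231 = $102.06
Garnishment: $4,418.29 × 0.0494 = $218.26
Life insurance premium: $299.48
Total deductions = $353.46 + $666.63 + $134.55 + $15.74 + $22.09 + $102.06 + $218.26 + $299.48 = $1,812.27
Net pay = $4,418.29 − $1,812.27 = $2,606.02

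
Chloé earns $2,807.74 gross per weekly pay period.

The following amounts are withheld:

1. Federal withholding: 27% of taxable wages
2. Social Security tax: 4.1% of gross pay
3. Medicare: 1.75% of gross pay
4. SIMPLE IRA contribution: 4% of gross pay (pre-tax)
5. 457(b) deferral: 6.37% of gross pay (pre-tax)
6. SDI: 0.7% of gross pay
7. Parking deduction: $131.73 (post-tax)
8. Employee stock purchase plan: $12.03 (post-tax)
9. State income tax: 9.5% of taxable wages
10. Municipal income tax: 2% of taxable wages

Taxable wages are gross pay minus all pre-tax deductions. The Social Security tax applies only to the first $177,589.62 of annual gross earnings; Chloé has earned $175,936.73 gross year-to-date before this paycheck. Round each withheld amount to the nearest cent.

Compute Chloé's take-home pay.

SIMPLE IRA contribution: $2,807.74 × 0.04 = $112.31
457(b) deferral: $2,807.74 × 0.0637 = $178.85
Pre-tax total = $112.31 + $178.85 = $291.16
Taxable wages = $2,807.74 − $291.16 = $2,516.58
State income tax: $2,516.58 × 0.095 = $239.08
Municipal income tax: $2,516.58 × 0.02 = $50.33
Federal withholding: $2,516.58 × 0.27 = $679.48
Social Security tax: only $177,589.62 − $175,936.73 = $1,652.89 of this check is subject → $1,652.89 × 0.041 = $67.77
SDI: $2,807.74 × 0.007 = $19.65
Medicare: $2,807.74 × 0.0175 = $49.14
Parking deduction: $131.73
Employee stock purchase plan: $12.03
Total deductions = $112.31 + $178.85 + $239.08 + $50.33 + $679.48 + $67.77 + $19.65 + $49.14 + $131.73 + $12.03 = $1,540.37
Net pay = $2,807.74 − $1,540.37 = $1,267.37

$1,267.37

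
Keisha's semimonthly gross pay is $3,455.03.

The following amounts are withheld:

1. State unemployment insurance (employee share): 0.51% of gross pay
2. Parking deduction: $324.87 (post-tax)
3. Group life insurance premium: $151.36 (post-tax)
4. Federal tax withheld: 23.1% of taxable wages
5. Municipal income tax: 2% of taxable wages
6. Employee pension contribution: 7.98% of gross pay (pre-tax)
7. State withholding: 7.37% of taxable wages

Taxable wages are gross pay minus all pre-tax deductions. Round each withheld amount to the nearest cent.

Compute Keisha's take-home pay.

$1,653.14

Employee pension contribution: $3,455.03 × 0.0798 = $275.71
Taxable wages = $3,455.03 − $275.71 = $3,179.32
Municipal income tax: $3,179.32 × 0.02 = $63.59
Federal tax withheld: $3,179.32 × 0.231 = $734.42
State withholding: $3,179.32 × 0.0737 = $234.32
State unemployment insurance (employee share): $3,455.03 × 0.0051 = $17.62
Parking deduction: $324.87
Group life insurance premium: $151.36
Total deductions = $275.71 + $63.59 + $734.42 + $234.32 + $17.62 + $324.87 + $151.36 = $1,801.89
Net pay = $3,455.03 − $1,801.89 = $1,653.14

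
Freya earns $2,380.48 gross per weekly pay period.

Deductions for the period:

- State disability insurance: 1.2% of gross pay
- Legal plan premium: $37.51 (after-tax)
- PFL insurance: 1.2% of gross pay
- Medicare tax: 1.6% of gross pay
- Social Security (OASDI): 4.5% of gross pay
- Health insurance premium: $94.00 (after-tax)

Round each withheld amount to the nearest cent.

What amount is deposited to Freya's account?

$2,046.62

PFL insurance: $2,380.48 × 0.012 = $28.57
Medicare tax: $2,380.48 × 0.016 = $38.09
State disability insurance: $2,380.48 × 0.012 = $28.57
Social Security (OASDI): $2,380.48 × 0.045 = $107.12
Health insurance premium: $94.00
Legal plan premium: $37.51
Total deductions = $28.57 + $38.09 + $28.57 + $107.12 + $94.00 + $37.51 = $333.86
Net pay = $2,380.48 − $333.86 = $2,046.62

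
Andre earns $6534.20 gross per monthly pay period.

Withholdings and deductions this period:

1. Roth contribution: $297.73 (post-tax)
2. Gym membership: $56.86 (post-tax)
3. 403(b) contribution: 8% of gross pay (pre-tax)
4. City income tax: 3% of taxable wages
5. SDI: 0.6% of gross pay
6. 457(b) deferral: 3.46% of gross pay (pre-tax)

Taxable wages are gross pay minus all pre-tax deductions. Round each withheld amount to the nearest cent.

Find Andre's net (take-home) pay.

403(b) contribution: $6534.20 × 0.08 = $522.74
457(b) deferral: $6534.20 × 0.0346 = $226.08
Pre-tax total = $522.74 + $226.08 = $748.82
Taxable wages = $6534.20 − $748.82 = $5785.38
City income tax: $5785.38 × 0.03 = $173.56
SDI: $6534.20 × 0.006 = $39.21
Gym membership: $56.86
Roth contribution: $297.73
Total deductions = $522.74 + $226.08 + $173.56 + $39.21 + $56.86 + $297.73 = $1316.18
Net pay = $6534.20 − $1316.18 = $5218.02

$5218.02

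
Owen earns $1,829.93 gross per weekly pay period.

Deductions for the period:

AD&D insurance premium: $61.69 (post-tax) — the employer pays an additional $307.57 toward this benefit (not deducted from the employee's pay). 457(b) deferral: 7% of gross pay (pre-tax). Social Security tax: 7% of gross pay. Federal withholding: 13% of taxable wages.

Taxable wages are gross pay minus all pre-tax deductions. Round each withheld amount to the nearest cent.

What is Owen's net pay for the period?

$1,290.80

457(b) deferral: $1,829.93 × 0.07 = $128.10
Taxable wages = $1,829.93 − $128.10 = $1,701.83
Federal withholding: $1,701.83 × 0.13 = $221.24
Social Security tax: $1,829.93 × 0.07 = $128.10
AD&D insurance premium: $61.69
(Employer's $307.57 toward AD&D insurance premium is not withheld from the employee.)
Total deductions = $128.10 + $221.24 + $128.10 + $61.69 = $539.13
Net pay = $1,829.93 − $539.13 = $1,290.80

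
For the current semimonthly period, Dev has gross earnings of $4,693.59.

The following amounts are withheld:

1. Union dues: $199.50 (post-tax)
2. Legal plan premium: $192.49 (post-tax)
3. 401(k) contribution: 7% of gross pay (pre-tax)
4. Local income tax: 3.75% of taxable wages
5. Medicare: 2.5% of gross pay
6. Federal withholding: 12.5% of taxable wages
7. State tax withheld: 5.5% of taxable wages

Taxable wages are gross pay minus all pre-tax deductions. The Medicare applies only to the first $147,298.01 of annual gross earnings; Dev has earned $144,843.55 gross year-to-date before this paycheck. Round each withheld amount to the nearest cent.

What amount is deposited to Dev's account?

401(k) contribution: $4,693.59 × 0.07 = $328.55
Taxable wages = $4,693.59 − $328.55 = $4,365.04
State tax withheld: $4,365.04 × 0.055 = $240.08
Federal withholding: $4,365.04 × 0.125 = $545.63
Local income tax: $4,365.04 × 0.0375 = $163.69
Medicare: only $147,298.01 − $144,843.55 = $2,454.46 of this check is subject → $2,454.46 × 0.025 = $61.36
Union dues: $199.50
Legal plan premium: $192.49
Total deductions = $328.55 + $240.08 + $545.63 + $163.69 + $61.36 + $199.50 + $192.49 = $1,731.30
Net pay = $4,693.59 − $1,731.30 = $2,962.29

$2,962.29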